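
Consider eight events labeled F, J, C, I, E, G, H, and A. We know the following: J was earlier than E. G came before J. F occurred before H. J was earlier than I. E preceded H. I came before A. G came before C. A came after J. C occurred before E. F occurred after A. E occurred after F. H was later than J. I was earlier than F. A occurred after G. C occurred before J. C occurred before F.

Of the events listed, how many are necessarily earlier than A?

4

Directly stated before A: G, I, and J.
C reaches A via C → J → A.
No chain forces F (or any of the others) ahead of A.
That's C, G, I, and J — 4 in all.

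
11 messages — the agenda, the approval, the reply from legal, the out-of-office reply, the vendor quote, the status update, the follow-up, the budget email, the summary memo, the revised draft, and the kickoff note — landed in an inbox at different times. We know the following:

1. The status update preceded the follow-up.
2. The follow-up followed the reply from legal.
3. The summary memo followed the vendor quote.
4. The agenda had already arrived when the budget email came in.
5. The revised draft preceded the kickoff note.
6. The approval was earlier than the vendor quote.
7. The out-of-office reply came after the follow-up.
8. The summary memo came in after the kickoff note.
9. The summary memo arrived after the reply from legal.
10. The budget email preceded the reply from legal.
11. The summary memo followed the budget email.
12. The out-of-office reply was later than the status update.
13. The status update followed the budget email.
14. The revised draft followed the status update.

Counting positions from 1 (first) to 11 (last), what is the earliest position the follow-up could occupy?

The agenda, the budget email, the reply from legal, and the status update must all come before the follow-up — 4 forced predecessors.
Nothing else is forced ahead of the follow-up, so its earliest slot is position 4 + 1 = 5.

5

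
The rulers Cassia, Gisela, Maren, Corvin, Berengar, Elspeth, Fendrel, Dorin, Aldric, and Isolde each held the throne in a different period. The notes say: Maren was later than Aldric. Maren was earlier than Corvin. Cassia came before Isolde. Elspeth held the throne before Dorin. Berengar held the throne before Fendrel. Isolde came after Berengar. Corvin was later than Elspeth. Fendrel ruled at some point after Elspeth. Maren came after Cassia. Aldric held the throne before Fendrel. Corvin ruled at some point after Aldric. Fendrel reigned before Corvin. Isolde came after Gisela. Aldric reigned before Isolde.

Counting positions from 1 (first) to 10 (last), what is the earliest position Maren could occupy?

Aldric and Cassia must both come before Maren — 2 forced predecessors.
Nothing else is forced ahead of Maren, so their earliest slot is position 2 + 1 = 3.

3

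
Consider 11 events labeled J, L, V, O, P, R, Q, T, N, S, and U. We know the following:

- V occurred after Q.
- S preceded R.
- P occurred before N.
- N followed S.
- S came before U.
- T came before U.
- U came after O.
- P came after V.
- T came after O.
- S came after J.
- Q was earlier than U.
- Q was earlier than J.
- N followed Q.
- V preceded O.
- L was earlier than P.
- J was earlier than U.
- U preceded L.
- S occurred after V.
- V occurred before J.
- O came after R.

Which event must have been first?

Q

Q has a chain of constraints placing it before every other event, so Q must be first.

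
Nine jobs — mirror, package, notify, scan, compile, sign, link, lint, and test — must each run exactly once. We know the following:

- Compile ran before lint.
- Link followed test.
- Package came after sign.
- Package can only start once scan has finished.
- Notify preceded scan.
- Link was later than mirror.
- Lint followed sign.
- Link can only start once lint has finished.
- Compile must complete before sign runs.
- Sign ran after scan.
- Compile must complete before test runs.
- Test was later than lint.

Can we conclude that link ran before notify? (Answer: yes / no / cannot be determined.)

no

Tracing the constraints gives notify → scan → sign → lint → link, so notify must come before link.
That means link cannot be before notify.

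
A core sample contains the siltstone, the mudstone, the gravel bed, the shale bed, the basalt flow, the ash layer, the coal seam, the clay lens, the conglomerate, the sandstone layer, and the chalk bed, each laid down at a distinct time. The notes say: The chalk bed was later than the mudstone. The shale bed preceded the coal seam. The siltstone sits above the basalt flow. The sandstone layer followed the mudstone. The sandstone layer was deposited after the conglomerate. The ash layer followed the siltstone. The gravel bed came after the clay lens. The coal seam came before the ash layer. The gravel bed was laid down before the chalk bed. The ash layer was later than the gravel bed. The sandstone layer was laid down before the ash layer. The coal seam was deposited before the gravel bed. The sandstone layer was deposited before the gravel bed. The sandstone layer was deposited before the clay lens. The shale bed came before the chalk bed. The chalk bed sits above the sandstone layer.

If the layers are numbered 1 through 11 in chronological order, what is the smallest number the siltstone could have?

The basalt flow must come before the siltstone — 1 forced predecessor.
Nothing else is forced ahead of the siltstone, so its earliest slot is position 1 + 1 = 2.

2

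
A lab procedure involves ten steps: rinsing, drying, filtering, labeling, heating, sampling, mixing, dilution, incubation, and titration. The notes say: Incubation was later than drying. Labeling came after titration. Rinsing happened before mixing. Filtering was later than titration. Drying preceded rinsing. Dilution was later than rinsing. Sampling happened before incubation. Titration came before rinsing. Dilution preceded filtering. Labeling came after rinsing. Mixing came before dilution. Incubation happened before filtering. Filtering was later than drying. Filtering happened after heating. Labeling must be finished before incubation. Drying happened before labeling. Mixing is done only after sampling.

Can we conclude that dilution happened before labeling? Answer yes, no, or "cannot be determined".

No chain of stated constraints runs from dilution to labeling, and none runs from labeling to dilution either.
So the relative order of dilution and labeling is not fixed by the given facts.

cannot be determined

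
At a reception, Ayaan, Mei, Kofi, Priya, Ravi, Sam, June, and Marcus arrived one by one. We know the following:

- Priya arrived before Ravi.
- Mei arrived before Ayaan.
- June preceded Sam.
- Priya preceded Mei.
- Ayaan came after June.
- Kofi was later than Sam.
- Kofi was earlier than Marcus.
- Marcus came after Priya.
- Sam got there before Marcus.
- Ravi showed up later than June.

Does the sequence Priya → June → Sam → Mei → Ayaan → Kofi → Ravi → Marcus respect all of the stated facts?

yes

Check each stated constraint against the proposed order — e.g. Priya is ahead of Ravi; Priya is ahead of Marcus. Every pair is in the required order; nothing is violated.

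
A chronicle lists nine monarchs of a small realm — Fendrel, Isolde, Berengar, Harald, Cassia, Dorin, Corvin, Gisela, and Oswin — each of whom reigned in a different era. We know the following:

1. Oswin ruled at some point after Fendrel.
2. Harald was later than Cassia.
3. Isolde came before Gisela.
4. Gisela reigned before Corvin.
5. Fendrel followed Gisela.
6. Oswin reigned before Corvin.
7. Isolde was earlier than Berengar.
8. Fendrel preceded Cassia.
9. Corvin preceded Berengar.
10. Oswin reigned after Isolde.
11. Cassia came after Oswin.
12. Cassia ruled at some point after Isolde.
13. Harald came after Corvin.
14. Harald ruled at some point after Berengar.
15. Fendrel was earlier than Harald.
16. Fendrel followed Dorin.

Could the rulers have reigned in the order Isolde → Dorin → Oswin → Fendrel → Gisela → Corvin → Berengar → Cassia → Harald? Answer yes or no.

no

The constraints require Fendrel before Oswin, but in the proposed sequence Oswin appears ahead of Fendrel. That one violation is enough.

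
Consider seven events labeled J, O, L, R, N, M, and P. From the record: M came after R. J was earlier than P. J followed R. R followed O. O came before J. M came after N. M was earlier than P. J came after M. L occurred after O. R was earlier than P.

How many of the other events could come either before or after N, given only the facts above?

Forced after N: J, M, and P.
That leaves L, O, and R with no forced order relative to N — 3.

3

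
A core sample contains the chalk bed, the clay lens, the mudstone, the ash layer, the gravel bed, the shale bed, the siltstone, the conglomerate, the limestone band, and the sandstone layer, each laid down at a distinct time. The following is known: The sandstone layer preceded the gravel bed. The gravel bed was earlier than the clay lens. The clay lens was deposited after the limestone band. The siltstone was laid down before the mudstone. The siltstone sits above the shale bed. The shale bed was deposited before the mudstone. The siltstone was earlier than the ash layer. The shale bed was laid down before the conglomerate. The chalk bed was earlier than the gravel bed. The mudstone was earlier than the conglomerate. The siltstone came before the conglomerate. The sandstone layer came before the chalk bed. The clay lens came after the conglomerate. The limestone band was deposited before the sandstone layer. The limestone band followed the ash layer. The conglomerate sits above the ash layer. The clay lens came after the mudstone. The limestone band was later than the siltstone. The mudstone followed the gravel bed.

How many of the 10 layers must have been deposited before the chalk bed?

5

Directly stated before the chalk bed: the sandstone layer.
The ash layer reaches the chalk bed via the ash layer → the limestone band → the sandstone layer → the chalk bed.
The limestone band reaches the chalk bed via the limestone band → the sandstone layer → the chalk bed.
The shale bed reaches the chalk bed via the shale bed → the siltstone → the limestone band → the sandstone layer → the chalk bed.
Likewise the siltstone reaches the chalk bed by chaining the stated constraints.
That's the ash layer, the limestone band, the sandstone layer, the shale bed, and the siltstone — 5 in all.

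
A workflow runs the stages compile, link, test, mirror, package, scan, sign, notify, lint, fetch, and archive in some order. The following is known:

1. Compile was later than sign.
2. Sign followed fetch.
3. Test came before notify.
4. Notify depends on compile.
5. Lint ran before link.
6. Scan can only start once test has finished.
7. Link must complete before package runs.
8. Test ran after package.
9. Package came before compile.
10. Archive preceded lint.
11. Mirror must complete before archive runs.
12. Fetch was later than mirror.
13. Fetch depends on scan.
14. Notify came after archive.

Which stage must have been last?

notify

Every other stage has a chain of constraints placing it before notify, so notify is last.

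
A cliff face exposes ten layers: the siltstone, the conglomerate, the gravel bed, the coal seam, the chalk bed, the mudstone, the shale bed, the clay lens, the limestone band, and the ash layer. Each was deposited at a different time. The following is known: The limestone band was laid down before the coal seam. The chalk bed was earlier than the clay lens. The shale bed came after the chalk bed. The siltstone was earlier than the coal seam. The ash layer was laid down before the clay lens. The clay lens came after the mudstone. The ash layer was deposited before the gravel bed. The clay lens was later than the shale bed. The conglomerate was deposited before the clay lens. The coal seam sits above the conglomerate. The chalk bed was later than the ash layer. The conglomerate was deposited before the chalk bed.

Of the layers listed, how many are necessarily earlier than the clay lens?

5

Directly stated before the clay lens: the ash layer, the chalk bed, the conglomerate, the mudstone, and the shale bed.
That's the ash layer, the chalk bed, the conglomerate, the mudstone, and the shale bed — 5 in all.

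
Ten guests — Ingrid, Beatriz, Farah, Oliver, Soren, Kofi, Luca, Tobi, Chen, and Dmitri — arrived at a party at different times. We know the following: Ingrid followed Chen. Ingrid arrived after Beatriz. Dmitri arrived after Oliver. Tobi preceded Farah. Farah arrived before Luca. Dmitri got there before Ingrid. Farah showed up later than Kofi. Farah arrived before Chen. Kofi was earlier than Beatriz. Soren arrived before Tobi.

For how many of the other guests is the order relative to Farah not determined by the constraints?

Forced before Farah: Kofi, Soren, and Tobi; forced after Farah: Chen, Ingrid, and Luca.
That leaves Beatriz, Dmitri, and Oliver with no forced order relative to Farah — 3.

3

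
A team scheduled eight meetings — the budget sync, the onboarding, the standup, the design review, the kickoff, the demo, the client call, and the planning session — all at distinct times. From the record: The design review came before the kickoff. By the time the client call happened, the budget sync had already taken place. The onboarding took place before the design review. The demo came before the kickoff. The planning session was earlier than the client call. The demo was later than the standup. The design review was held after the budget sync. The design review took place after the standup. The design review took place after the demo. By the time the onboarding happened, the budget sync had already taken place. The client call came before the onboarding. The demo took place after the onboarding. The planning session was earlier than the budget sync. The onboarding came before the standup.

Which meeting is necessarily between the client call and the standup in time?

the onboarding

Tracing the constraints gives the client call → the onboarding → the standup, so the onboarding sits after the client call and before the standup.
No other meeting is forced both after the client call and before the standup.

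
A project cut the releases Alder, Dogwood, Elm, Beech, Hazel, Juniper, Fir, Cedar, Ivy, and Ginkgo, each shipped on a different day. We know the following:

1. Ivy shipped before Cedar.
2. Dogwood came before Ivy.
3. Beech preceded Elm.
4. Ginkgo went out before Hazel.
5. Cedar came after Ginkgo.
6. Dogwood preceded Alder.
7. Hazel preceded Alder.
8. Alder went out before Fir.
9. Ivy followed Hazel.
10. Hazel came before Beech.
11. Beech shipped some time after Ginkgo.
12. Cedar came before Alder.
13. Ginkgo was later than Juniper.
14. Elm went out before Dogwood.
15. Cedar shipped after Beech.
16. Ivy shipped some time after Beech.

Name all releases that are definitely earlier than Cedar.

Beech, Dogwood, Elm, Ginkgo, Hazel, Ivy, Juniper

Directly stated before Cedar: Beech, Ginkgo, and Ivy.
Dogwood reaches Cedar via Dogwood → Ivy → Cedar.
Elm reaches Cedar via Elm → Dogwood → Ivy → Cedar.
Hazel reaches Cedar via Hazel → Ivy → Cedar.
Likewise Juniper reaches Cedar by chaining the stated constraints.
No chain forces Alder (or any of the others) ahead of Cedar.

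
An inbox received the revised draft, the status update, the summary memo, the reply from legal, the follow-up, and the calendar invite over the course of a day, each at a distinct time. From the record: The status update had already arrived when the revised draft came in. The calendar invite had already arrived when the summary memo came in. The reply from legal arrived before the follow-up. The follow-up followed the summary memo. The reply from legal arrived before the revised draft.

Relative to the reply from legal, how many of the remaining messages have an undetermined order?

3

Forced after the reply from legal: the follow-up and the revised draft.
That leaves the calendar invite, the status update, and the summary memo with no forced order relative to the reply from legal — 3.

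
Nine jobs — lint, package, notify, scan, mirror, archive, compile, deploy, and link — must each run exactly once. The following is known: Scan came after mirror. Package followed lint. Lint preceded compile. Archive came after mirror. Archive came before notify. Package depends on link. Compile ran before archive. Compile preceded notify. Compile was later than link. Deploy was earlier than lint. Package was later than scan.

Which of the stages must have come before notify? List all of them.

Directly stated before notify: archive and compile.
Deploy reaches notify via deploy → lint → compile → notify.
Link reaches notify via link → compile → notify.
Lint reaches notify via lint → compile → notify.
Likewise mirror reaches notify by chaining the stated constraints.
No chain forces package (or any of the others) ahead of notify.

archive, compile, deploy, link, lint, mirror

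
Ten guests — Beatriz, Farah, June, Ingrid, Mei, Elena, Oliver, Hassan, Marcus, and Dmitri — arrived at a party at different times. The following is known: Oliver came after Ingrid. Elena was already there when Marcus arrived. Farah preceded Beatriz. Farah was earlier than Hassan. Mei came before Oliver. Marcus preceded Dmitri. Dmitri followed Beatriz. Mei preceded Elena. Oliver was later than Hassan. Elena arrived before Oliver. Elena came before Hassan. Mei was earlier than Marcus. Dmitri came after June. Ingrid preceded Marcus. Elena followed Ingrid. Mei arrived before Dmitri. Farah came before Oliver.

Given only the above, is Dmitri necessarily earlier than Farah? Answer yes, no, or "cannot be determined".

no

Tracing the constraints gives Farah → Beatriz → Dmitri, so Farah must come before Dmitri.
That means Dmitri cannot be before Farah.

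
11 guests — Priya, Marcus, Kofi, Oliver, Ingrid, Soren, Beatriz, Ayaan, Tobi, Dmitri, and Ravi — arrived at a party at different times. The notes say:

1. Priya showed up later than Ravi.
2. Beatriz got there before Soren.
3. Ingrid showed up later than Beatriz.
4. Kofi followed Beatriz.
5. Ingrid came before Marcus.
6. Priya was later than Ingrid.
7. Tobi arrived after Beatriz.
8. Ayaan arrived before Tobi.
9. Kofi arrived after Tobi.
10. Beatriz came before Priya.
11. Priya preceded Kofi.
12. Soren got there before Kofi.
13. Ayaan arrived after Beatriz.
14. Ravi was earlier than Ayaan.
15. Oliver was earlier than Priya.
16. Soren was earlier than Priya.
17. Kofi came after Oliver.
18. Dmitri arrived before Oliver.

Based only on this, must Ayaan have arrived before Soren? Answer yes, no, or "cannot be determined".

cannot be determined

No chain of stated constraints runs from Ayaan to Soren, and none runs from Soren to Ayaan either.
So the relative order of Ayaan and Soren is not fixed by the given facts.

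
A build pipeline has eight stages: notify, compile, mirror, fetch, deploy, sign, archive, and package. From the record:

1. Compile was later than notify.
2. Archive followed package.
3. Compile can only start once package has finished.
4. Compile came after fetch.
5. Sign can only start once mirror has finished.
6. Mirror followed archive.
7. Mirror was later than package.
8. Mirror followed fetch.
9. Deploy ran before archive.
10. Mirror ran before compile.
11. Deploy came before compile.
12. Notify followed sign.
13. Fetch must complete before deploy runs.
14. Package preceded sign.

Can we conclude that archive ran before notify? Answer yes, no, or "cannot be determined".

yes

Chain the constraints: archive → mirror → sign → notify. Each link is directly stated, so archive comes before notify.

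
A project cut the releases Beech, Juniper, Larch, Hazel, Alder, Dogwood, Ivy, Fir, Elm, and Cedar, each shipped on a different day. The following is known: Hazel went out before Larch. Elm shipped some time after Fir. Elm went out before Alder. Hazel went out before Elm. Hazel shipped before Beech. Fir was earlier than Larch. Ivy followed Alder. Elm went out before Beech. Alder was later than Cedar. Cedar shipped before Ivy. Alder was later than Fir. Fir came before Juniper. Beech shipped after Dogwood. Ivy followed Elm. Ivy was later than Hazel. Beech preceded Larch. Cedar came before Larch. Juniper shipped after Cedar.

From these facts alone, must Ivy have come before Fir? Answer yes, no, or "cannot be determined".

Tracing the constraints gives Fir → Elm → Ivy, so Fir must come before Ivy.
That means Ivy cannot be before Fir.

no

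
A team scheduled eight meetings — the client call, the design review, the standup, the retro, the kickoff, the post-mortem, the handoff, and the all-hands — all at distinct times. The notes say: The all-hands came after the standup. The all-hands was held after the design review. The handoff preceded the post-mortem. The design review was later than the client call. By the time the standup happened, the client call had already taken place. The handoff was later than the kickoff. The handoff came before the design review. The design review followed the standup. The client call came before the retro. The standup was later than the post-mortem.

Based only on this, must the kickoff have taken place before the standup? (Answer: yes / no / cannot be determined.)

Chain the constraints: the kickoff → the handoff → the post-mortem → the standup. Each link is directly stated, so the kickoff comes before the standup.

yes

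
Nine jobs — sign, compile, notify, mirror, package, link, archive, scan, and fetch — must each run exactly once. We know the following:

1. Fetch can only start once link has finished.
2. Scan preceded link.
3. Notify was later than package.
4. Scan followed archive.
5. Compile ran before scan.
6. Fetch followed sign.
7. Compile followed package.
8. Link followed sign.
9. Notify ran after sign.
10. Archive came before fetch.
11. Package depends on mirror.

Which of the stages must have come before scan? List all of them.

Directly stated before scan: archive and compile.
Mirror reaches scan via mirror → package → compile → scan.
Package reaches scan via package → compile → scan.
No chain forces notify (or any of the others) ahead of scan.

archive, compile, mirror, package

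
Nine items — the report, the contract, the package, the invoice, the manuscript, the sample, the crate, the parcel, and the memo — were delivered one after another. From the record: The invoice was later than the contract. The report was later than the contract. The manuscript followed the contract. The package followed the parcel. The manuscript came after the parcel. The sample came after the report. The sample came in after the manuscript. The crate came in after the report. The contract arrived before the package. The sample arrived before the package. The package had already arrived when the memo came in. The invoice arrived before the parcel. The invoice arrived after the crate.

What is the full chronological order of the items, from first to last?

the contract, the report, the crate, the invoice, the parcel, the manuscript, the sample, the package, the memo

The constraints fix every adjacent pair, so only one ordering works:
the contract → the report → the crate → the invoice → the parcel → the manuscript → the sample → the package → the memo.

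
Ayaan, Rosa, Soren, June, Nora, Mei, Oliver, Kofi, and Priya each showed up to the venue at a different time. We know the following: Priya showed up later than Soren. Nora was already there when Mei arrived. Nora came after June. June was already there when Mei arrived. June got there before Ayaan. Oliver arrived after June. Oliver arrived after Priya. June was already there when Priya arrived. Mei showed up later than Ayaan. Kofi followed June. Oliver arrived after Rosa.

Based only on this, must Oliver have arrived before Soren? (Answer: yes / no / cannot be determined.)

Tracing the constraints gives Soren → Priya → Oliver, so Soren must come before Oliver.
That means Oliver cannot be before Soren.

no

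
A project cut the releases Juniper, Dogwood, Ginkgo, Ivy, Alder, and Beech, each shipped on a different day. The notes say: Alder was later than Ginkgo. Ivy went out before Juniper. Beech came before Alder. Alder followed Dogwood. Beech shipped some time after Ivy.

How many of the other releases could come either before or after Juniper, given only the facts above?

Forced before Juniper: Ivy.
That leaves Alder, Beech, Dogwood, and Ginkgo with no forced order relative to Juniper — 4.

4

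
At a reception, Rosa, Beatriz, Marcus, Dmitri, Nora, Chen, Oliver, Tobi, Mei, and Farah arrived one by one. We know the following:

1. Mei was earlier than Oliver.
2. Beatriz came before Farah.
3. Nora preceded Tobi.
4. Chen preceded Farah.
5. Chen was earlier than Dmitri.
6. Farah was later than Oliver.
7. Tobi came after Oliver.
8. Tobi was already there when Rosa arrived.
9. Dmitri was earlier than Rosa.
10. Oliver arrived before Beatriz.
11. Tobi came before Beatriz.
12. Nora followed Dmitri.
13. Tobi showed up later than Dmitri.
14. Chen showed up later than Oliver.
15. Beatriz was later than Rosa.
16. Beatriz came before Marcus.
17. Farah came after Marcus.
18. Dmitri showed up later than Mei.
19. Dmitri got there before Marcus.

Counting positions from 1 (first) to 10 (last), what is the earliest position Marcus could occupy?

9

Beatriz, Chen, Dmitri, Mei, Nora, Oliver, Rosa, and Tobi must all come before Marcus — 8 forced predecessors.
Nothing else is forced ahead of Marcus, so their earliest slot is position 8 + 1 = 9.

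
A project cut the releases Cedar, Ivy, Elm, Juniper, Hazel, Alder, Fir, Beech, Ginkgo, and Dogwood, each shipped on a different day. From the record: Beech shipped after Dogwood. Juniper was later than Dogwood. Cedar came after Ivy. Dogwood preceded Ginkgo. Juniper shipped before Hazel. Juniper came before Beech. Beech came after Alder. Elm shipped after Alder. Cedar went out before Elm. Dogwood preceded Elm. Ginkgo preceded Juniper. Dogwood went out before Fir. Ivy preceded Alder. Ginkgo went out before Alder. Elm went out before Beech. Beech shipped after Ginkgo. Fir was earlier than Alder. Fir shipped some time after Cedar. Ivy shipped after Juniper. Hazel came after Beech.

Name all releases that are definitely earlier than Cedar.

Dogwood, Ginkgo, Ivy, Juniper

Directly stated before Cedar: Ivy.
Dogwood reaches Cedar via Dogwood → Juniper → Ivy → Cedar.
Ginkgo reaches Cedar via Ginkgo → Juniper → Ivy → Cedar.
Juniper reaches Cedar via Juniper → Ivy → Cedar.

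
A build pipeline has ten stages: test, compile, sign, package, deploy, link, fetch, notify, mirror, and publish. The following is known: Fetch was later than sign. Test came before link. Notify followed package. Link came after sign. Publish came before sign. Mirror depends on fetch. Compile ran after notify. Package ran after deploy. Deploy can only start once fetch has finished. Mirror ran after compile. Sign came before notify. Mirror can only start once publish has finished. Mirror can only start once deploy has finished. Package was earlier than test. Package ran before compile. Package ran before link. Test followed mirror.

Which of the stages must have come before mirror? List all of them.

Directly stated before mirror: compile, deploy, fetch, and publish.
Notify reaches mirror via notify → compile → mirror.
Package reaches mirror via package → compile → mirror.
Sign reaches mirror via sign → fetch → mirror.

compile, deploy, fetch, notify, package, publish, sign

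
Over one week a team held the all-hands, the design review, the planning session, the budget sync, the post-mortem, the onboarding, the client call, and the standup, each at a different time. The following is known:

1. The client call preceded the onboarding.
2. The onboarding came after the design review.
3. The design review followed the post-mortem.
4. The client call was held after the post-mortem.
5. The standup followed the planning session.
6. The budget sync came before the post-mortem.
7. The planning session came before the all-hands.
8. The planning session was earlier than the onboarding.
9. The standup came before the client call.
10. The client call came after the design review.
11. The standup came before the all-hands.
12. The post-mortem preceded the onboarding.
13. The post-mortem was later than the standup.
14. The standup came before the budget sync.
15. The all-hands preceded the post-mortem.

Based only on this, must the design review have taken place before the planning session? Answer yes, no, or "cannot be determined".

Tracing the constraints gives the planning session → the standup → the post-mortem → the design review, so the planning session must come before the design review.
That means the design review cannot be before the planning session.

no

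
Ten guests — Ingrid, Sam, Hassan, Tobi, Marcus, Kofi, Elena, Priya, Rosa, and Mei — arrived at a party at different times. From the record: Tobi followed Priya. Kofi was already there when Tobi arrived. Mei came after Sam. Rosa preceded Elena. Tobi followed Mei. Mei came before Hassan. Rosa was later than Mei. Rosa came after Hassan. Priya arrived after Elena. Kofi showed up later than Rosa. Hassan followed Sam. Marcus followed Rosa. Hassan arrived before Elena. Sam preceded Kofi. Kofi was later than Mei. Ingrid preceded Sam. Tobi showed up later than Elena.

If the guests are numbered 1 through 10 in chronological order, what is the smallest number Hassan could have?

Ingrid, Mei, and Sam must all come before Hassan — 3 forced predecessors.
Nothing else is forced ahead of Hassan, so their earliest slot is position 3 + 1 = 4.

4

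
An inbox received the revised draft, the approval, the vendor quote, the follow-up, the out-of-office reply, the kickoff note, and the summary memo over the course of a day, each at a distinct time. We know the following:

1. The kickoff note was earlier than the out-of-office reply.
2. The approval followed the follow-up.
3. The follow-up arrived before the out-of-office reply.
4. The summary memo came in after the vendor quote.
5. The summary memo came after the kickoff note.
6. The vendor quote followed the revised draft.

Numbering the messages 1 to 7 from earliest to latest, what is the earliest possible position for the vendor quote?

The revised draft must come before the vendor quote — 1 forced predecessor.
Nothing else is forced ahead of the vendor quote, so its earliest slot is position 1 + 1 = 2.

2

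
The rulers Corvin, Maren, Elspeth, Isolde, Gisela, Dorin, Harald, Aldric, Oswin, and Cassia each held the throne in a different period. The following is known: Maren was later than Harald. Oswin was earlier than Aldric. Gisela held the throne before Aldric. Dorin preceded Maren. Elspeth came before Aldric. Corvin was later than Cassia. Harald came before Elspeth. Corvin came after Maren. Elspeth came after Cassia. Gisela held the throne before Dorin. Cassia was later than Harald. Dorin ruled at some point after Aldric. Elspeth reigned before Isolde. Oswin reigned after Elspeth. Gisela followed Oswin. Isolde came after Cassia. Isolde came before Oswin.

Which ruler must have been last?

Corvin

Every other ruler has a chain of constraints placing them before Corvin, so Corvin is last.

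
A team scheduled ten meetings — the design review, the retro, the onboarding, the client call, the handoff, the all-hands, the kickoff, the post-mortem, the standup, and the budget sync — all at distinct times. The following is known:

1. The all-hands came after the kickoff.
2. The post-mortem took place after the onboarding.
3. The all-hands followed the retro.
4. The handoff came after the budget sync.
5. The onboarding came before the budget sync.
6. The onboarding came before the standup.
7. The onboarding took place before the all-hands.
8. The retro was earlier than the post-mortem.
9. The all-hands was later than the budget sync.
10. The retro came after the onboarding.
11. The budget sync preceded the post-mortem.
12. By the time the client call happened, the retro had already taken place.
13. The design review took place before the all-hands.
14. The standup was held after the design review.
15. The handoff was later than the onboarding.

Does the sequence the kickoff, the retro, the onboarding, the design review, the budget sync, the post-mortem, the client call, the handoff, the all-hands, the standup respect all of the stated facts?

The constraints require the onboarding before the retro, but in the proposed sequence the retro appears ahead of the onboarding. That one violation is enough.

no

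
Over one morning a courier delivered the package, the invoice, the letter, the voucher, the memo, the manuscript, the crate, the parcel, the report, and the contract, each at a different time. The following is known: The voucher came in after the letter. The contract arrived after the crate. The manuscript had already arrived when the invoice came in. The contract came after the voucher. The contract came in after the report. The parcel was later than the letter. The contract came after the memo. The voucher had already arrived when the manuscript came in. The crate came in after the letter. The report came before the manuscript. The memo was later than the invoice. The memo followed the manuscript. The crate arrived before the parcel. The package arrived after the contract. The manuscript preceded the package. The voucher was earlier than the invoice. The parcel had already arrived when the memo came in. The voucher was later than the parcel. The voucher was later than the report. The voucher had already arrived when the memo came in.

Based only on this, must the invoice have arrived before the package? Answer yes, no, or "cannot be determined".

Chain the constraints: the invoice → the memo → the contract → the package. Each link is directly stated, so the invoice comes before the package.

yes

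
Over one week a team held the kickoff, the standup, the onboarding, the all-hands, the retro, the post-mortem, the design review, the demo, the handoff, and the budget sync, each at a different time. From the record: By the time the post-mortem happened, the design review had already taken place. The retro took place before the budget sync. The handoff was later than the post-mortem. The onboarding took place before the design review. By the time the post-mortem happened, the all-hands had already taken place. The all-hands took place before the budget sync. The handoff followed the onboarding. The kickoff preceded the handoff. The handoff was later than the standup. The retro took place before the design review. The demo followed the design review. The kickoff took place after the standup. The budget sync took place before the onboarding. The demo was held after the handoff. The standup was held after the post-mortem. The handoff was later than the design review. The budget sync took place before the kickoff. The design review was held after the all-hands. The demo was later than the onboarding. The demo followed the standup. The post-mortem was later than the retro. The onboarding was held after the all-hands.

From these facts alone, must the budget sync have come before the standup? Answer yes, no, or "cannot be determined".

yes

Chain the constraints: the budget sync → the onboarding → the design review → the post-mortem → the standup. Each link is directly stated, so the budget sync comes before the standup.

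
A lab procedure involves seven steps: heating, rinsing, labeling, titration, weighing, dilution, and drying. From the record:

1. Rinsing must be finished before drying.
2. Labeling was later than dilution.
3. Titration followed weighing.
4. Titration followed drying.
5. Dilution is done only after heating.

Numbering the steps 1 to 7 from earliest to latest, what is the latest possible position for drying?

Drying must come before titration — 1 step forced after it.
Everything else can be placed before drying in some valid order, so drying can sit as late as position 7 − 1 = 6.

6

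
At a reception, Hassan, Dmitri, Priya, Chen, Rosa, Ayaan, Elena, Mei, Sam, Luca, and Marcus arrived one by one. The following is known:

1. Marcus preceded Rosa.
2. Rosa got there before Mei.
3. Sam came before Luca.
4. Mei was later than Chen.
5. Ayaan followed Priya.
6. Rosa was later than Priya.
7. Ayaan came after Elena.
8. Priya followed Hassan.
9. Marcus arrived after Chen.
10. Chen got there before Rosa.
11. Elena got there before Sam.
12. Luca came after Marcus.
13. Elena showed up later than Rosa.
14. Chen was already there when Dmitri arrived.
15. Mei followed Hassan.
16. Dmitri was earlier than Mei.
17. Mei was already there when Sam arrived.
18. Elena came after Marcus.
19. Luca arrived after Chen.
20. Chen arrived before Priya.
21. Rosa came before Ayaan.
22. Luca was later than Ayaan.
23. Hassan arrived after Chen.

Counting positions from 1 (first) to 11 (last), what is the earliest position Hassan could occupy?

Chen must come before Hassan — 1 forced predecessor.
Nothing else is forced ahead of Hassan, so their earliest slot is position 1 + 1 = 2.

2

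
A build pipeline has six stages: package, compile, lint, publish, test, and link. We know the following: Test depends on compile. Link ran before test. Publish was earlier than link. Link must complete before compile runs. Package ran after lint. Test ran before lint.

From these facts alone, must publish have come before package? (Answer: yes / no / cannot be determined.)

Chain the constraints: publish → link → test → lint → package. Each link is directly stated, so publish comes before package.

yes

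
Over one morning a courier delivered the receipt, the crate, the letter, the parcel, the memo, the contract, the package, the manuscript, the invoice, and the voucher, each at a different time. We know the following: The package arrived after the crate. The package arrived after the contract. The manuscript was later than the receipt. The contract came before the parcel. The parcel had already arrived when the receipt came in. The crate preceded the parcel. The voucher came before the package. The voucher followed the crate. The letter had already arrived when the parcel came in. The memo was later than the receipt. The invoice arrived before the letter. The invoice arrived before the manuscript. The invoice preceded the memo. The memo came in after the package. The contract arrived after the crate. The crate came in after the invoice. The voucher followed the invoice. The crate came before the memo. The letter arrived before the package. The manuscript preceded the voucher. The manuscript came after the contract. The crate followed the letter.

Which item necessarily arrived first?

the invoice

The invoice has a chain of constraints placing it before every other item, so the invoice must be first.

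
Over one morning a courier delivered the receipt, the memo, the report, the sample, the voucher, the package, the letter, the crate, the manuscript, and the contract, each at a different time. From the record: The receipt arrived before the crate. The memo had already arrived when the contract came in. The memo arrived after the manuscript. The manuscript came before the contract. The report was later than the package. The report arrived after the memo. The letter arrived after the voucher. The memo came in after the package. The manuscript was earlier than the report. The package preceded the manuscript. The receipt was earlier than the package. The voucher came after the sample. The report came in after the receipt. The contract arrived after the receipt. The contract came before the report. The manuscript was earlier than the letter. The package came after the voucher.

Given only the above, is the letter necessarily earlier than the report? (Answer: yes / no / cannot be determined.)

cannot be determined

No chain of stated constraints runs from the letter to the report, and none runs from the report to the letter either.
So the relative order of the letter and the report is not fixed by the given facts.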